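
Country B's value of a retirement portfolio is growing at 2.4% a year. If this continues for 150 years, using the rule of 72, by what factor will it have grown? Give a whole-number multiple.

≈ 32 times

At 2.4% one doubling takes ≈ 30.00 years; 150 years is 5 of them, so ×32.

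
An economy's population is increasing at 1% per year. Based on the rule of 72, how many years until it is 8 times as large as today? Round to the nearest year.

One doubling takes 72/1 = 72.00 years.
Getting to 8× needs 3 doublings: 3 × 72.00 ≈ 216 years.

roughly 216 years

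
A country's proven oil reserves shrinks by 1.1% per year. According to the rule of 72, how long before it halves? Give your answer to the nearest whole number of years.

Falling at 1.1%, it halves about every 72/1.1 = 65.45 years.

about 65 years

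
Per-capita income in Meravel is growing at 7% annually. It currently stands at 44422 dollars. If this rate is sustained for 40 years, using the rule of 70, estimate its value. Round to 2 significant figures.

roughly 710000 dollars

Doubling time ≈ 70/7 = 10.00 years.
40 years is 40/10.00 ≈ 4.00 doublings, a factor of 2^4.00 ≈ 16.00.
44422 × 16.00 ≈ 710000 dollars.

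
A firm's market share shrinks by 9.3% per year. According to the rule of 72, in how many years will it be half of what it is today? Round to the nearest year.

The rule works in reverse for decay: 72/9.3 ≈ 7.74 years to halve.

8 years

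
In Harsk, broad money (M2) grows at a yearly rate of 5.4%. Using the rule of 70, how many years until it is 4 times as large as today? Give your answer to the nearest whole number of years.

At 5.4% it doubles every 70/5.4 ≈ 12.96 years.
4× is 2 doublings, so 2 × 12.96 ≈ 26 years.

about 26 years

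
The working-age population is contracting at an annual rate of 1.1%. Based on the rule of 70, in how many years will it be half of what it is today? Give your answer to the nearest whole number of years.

around 64 years

Falling at 1.1%, it halves about every 70/1.1 = 63.64 years.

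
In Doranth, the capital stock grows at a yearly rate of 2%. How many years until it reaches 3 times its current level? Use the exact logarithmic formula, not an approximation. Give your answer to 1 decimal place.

t = ln(3) / ln(1 + 0.02) = 1.0986 / 0.019803 ≈ 55.48.

55.5 years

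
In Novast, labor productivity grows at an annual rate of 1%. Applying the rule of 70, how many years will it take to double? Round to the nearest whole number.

At 1%, doubling takes about 70/1 = 70.00 years.

roughly 70 years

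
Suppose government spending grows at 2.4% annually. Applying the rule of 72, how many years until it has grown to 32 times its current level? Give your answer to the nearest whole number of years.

Doubling time ≈ 72/2.4 = 30.00 years.
32× is 5 doublings, so 5 × 30.00 ≈ 150 years.

around 150 years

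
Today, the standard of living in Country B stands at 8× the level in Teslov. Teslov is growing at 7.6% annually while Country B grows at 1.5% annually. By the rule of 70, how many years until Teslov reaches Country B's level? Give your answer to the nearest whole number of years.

The growth-rate gap is 7.6% − 1.5% = 6.1 percentage points.
So the ratio between them halves every 70/6.1 ≈ 11.48 years.
An 8× gap closes after 3 halvings: 3 × 11.48 ≈ 34 years.

34 years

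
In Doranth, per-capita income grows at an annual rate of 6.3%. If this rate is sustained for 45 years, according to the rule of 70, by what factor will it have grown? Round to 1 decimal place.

≈ 16.6 times

Doubles every ≈ 11.11 years (70/6.3).
45 years is 4.05 doublings; 2^4.05 ≈ 16.6×.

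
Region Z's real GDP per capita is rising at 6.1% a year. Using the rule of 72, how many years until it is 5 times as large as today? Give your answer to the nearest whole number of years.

roughly 27 years

At 6.1% it doubles every 72/6.1 ≈ 11.80 years.
5× is log₂ 5 ≈ 2.32 doublings, so ≈ 2.32 × 11.80 = 27 years.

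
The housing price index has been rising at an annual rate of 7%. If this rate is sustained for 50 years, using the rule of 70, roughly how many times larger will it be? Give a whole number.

70/7 ≈ 10.00 years per doubling.
50 years fits 5 doublings: 2^5 = 32.

approximately 32 times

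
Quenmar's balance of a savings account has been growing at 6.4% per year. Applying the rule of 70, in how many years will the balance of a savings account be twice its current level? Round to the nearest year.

about 11 years

At 6.4%, doubling takes about 70/6.4 = 10.94 years.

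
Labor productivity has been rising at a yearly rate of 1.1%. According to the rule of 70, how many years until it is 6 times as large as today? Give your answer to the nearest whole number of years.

At 1.1% it doubles every 70/1.1 ≈ 63.64 years.
6× is log₂ 6 ≈ 2.58 doublings, so ≈ 2.58 × 63.64 = 164 years.

roughly 164 years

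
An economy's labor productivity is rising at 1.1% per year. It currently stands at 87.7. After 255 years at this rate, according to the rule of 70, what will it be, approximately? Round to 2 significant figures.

It doubles every 70/1.1 ≈ 63.64 years, so 255 years is 4.01 doublings.
2^4.01 ≈ 16.11; 87.7 × 16.11 ≈ 1400.

approximately 1400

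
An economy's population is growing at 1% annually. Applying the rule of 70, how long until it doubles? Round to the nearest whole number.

70/1 ≈ 70.00, so it doubles roughly every 70 years.

about 70 years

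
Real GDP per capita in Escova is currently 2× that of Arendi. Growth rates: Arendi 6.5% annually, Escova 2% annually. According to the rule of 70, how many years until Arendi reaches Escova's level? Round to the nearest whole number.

roughly 16 years

Arendi gains on Escova at 6.5% − 2% = 4.5 points a year.
At that relative rate the gap halves every 70/4.5 ≈ 15.56 years.
A 2× gap closes after 1 halving: 1 × 15.56 ≈ 16 years.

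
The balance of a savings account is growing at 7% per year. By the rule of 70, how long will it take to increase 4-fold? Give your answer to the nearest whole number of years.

≈ 20 years

At 7% it doubles every 70/7 ≈ 10.00 years.
4 = 2^2, so 2 doublings → 20 years.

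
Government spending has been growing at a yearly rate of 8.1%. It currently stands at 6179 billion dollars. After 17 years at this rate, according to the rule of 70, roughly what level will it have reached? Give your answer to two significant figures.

approximately 24000 billion dollars

It doubles every 70/8.1 ≈ 8.64 years, so 17 years is 1.97 doublings.
2^1.97 ≈ 3.92; 6179 × 3.92 ≈ 24000 billion dollars.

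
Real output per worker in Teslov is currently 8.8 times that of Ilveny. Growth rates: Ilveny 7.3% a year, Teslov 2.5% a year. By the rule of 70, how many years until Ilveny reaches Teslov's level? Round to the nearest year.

approximately 46 years

The growth-rate gap is 7.3% − 2.5% = 4.8 percentage points.
So the ratio between them halves every 70/4.8 ≈ 14.58 years.
An 8.8 times gap takes log₂(8.8) ≈ 3.14 halvings to close: 3.14 × 14.58 ≈ 46 years.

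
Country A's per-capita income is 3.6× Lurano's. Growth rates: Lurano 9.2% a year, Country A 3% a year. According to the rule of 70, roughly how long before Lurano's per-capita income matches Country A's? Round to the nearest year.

Lurano gains on Country A at 9.2% − 3% = 6.2 points a year.
At that relative rate the gap halves every 70/6.2 ≈ 11.29 years.
A 3.6× gap takes log₂(3.6) ≈ 1.85 halvings to close: 1.85 × 11.29 ≈ 21 years.

around 21 years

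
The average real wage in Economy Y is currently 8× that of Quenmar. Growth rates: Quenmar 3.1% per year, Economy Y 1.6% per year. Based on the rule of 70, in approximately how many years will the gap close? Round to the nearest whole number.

≈ 140 years

The growth-rate gap is 3.1% − 1.6% = 1.5 percentage points.
So the ratio between them halves every 70/1.5 ≈ 46.67 years.
An 8× gap closes after 3 halvings: 3 × 46.67 ≈ 140 years.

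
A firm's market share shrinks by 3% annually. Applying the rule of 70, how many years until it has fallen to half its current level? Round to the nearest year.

around 23 years

Falling at 3%, it halves about every 70/3 = 23.33 years.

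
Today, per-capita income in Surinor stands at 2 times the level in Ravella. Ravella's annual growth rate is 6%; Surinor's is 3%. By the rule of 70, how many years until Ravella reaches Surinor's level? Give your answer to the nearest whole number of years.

approximately 23 years

Ravella gains on Surinor at 6% − 3% = 3 points a year.
At that relative rate the gap halves every 70/3 ≈ 23.33 years.
A 2 times gap closes after 1 halving: 1 × 23.33 ≈ 23 years.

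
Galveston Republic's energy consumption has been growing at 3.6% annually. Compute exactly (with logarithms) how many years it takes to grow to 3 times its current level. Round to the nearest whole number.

31 years

t = ln(3) / ln(1 + 0.036) = 1.0986 / 0.035367 ≈ 31.06.
≈ 31 years.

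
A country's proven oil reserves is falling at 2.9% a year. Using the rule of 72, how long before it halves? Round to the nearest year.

around 25 years

Halving time ≈ 72 / 2.9 = 24.83 → 25 years.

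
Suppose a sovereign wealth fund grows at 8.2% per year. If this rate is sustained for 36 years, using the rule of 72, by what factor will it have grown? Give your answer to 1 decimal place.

about 17.1 times

Doubling time ≈ 72/8.2 = 8.78 years.
36 years / 8.78 ≈ 4.10 doublings → factor 2^4.10 ≈ 17.1.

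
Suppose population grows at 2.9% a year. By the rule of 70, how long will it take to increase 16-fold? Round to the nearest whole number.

roughly 97 years

At 2.9% it doubles every 70/2.9 ≈ 24.14 years.
16 = 2^4, so 4 doublings → 97 years.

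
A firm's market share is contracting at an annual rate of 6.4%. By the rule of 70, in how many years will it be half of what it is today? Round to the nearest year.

Halving time ≈ 70 / 6.4 = 10.94 → 11 years.

about 11 years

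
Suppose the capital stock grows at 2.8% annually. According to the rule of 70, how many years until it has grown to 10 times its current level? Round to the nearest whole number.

Doubling time ≈ 70/2.8 = 25.00 years.
Reaching 10× takes log₂(10) ≈ 3.32 doublings.
3.32 × 25.00 ≈ 83 years.

approximately 83 years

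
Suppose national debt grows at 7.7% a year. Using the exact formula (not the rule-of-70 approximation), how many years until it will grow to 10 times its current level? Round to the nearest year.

31 years

t = ln(10) / ln(1 + 0.077) = 2.3026 / 0.074179 ≈ 31.04.
≈ 31 years.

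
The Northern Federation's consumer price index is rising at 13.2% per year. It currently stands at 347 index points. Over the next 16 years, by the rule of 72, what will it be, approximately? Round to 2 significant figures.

approximately 2700 index points

It doubles every 72/13.2 ≈ 5.45 years, so 16 years is 2.94 doublings.
2^2.94 ≈ 7.67; 347 × 7.67 ≈ 2700 index points.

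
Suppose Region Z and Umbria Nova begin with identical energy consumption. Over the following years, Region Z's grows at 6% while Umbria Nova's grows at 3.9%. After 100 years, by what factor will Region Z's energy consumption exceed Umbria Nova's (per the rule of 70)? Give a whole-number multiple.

around 8 times

Rate gap = 6% − 3.9% = 2.1 points.
The ratio doubles every 70/2.1 ≈ 33.33 years.
100/33.33 ≈ 3.00 doublings → ratio ≈ 2^3.00 ≈ 8.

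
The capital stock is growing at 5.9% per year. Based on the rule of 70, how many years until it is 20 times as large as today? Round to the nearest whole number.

At 5.9% it doubles every 70/5.9 ≈ 11.86 years.
20× is log₂ 20 ≈ 4.32 doublings, so ≈ 4.32 × 11.86 = 51 years.

around 51 years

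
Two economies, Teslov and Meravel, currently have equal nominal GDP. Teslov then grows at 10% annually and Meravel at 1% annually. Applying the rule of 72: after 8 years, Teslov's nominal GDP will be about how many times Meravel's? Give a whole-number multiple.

≈ 2 times

Only the 9-point difference matters.
72/9 ≈ 8.00 years per doubling of the ratio; 8 years gives 1.00 doublings, so ≈ 2×.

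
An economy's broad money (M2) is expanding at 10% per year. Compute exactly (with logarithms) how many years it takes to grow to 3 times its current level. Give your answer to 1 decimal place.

11.5 years

t = ln(3) / ln(1 + 0.1) = 1.0986 / 0.095310 ≈ 11.53.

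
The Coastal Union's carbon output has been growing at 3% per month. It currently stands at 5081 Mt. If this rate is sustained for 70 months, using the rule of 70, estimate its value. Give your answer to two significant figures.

Doubling time ≈ 70/3 = 23.33 months.
70 months is 70/23.33 ≈ 3.00 doublings, a factor of 2^3.00 ≈ 8.00.
5081 × 8.00 ≈ 41000 Mt.

approximately 41000 Mt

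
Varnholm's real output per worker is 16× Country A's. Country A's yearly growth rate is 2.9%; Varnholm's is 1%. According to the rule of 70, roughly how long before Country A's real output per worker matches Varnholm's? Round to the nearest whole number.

about 147 years

The growth-rate gap is 2.9% − 1% = 1.9 percentage points.
So the ratio between them halves every 70/1.9 ≈ 36.84 years.
A 16× gap closes after 4 halvings: 4 × 36.84 ≈ 147 years.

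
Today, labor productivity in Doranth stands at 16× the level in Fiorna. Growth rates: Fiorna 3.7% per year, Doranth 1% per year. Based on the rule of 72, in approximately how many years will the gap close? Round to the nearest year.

Fiorna gains on Doranth at 3.7% − 1% = 2.7 points a year.
At that relative rate the gap halves every 72/2.7 ≈ 26.67 years.
A 16× gap closes after 4 halvings: 4 × 26.67 ≈ 107 years.

107 years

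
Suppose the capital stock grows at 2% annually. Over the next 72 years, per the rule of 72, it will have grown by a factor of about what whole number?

Doubling time ≈ 72/2 = 36.00 years.
72/36.00 ≈ 2 doublings, so about 2^2 = 4×.

4 times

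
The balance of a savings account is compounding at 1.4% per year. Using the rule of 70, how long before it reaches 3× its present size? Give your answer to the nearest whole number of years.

One doubling takes 70/1.4 = 50.00 years.
Reaching 3× takes log₂(3) ≈ 1.58 doublings.
1.58 × 50.00 ≈ 79 years.

approximately 79 years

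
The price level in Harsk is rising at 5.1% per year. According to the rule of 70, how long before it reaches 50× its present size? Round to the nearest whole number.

roughly 77 years

One doubling takes 70/5.1 = 13.73 years.
Reaching 50× takes log₂(50) ≈ 5.64 doublings.
5.64 × 13.73 ≈ 77 years.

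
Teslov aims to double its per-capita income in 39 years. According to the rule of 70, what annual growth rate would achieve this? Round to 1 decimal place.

1.8% a year

70 / 39 ≈ 1.79, so about 1.8% a year.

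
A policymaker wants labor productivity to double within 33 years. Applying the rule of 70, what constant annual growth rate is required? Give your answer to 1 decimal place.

about 2.1%

70 / 33 ≈ 2.12, so about 2.1% annually.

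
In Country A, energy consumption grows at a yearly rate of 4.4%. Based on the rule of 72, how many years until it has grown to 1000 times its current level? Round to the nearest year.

At 4.4% it doubles every 72/4.4 ≈ 16.36 years.
1000× is log₂ 1000 ≈ 9.97 doublings, so ≈ 9.97 × 16.36 = 163 years.

about 163 years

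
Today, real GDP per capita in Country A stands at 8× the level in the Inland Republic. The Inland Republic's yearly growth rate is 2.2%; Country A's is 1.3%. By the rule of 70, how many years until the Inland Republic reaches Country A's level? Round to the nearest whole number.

The growth-rate gap is 2.2% − 1.3% = 0.9 percentage points.
So the ratio between them halves every 70/0.9 ≈ 77.78 years.
An 8× gap closes after 3 halvings: 3 × 77.78 ≈ 233 years.

approximately 233 years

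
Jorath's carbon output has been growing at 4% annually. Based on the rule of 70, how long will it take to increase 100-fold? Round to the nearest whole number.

≈ 116 years

At 4% it doubles every 70/4 ≈ 17.50 years.
Reaching 100× takes log₂(100) ≈ 6.64 doublings.
6.64 × 17.50 ≈ 116 years.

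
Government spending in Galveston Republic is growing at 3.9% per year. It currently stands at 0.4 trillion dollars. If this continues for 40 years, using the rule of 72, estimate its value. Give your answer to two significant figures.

around 1.8 trillion dollars

Doubling time ≈ 72/3.9 = 18.46 years.
40 years is 40/18.46 ≈ 2.17 doublings, a factor of 2^2.17 ≈ 4.50.
0.4 × 4.50 ≈ 1.8 trillion dollars.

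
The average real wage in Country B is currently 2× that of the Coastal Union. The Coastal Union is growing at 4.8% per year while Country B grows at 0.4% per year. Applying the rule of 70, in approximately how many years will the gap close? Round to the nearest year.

≈ 16 years

What matters is the difference: 4.4 pp.
Rule of 70 on the gap: the ratio halves every 70/4.4 ≈ 15.91 years.
A 2× gap closes after 1 halving: 1 × 15.91 ≈ 16 years.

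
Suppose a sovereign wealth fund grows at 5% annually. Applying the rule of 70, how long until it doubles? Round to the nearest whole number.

Doubling time ≈ 70 / 5 = 14.00 years.

about 14 years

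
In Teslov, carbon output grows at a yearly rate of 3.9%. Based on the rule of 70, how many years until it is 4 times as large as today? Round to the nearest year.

approximately 36 years

At 3.9% it doubles every 70/3.9 ≈ 17.95 years.
Getting to 4× needs 2 doublings: 2 × 17.95 ≈ 36 years.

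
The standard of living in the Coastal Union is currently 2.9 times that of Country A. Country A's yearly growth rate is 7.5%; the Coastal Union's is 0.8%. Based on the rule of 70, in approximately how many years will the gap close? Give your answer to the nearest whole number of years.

16 years

The growth-rate gap is 7.5% − 0.8% = 6.7 percentage points.
So the ratio between them halves every 70/6.7 ≈ 10.45 years.
A 2.9 times gap takes log₂(2.9) ≈ 1.54 halvings to close: 1.54 × 10.45 ≈ 16 years.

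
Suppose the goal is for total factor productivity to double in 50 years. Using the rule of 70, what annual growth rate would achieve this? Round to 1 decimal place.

70 / 50 ≈ 1.40, so about 1.4% annually.

1.4%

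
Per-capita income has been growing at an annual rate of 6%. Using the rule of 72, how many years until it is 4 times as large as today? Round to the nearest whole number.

approximately 24 years

Doubling time ≈ 72/6 = 12.00 years.
4× is 2 doublings, so 2 × 12.00 ≈ 24 years.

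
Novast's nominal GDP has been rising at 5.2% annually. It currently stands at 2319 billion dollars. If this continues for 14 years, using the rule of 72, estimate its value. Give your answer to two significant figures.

about 4700 billion dollars

Doubling time ≈ 72/5.2 = 13.85 years.
14 years is 14/13.85 ≈ 1.01 doublings, a factor of 2^1.01 ≈ 2.01.
2319 × 2.01 ≈ 4700 billion dollars.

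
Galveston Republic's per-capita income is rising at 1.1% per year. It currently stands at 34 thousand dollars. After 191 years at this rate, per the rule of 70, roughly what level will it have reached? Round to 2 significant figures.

Doubling time ≈ 70/1.1 = 63.64 years.
191 years is 191/63.64 ≈ 3.00 doublings, a factor of 2^3.00 ≈ 8.00.
34 × 8.00 ≈ 270 thousand dollars.

270 thousand dollars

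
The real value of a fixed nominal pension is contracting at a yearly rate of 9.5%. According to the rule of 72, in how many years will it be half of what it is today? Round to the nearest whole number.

roughly 8 years

Falling at 9.5%, it halves about every 72/9.5 = 7.58 years.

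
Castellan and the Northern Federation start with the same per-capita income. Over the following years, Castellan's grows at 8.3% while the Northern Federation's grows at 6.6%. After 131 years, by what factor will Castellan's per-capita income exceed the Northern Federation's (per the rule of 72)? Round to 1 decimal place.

8.5 times

Castellan pulls ahead at 1.7 pp per year, so the ratio doubles every 72/1.7 ≈ 42.35 years.
In 131 years that's 3.09 doublings: 2^3.09 ≈ 8.5.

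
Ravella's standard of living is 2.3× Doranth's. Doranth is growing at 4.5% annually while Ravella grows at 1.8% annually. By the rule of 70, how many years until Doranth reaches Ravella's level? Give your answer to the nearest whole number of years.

What matters is the difference: 2.7 pp.
Rule of 70 on the gap: the ratio halves every 70/2.7 ≈ 25.93 years.
A 2.3× gap takes log₂(2.3) ≈ 1.20 halvings to close: 1.20 × 25.93 ≈ 31 years.

roughly 31 years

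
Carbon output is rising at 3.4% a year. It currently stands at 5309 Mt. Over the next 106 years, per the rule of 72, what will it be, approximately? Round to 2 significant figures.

Doubling time ≈ 72/3.4 = 21.18 years.
106 years is 106/21.18 ≈ 5.00 doublings, a factor of 2^5.00 ≈ 32.00.
5309 × 32.00 ≈ 170000 Mt.

roughly 170000 Mt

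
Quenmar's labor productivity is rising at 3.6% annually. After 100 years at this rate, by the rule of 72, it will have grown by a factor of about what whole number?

≈ 32 times

At 3.6% one doubling takes ≈ 20.00 years; 100 years is 5 of them, so ×32.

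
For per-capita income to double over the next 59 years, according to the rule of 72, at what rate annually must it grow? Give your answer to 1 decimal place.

about 1.2% annually

72 / 59 ≈ 1.22, so about 1.2% annually.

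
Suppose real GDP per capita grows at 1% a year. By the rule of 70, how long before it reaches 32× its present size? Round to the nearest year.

roughly 350 years

Doubling time ≈ 70/1 = 70.00 years.
32× is 5 doublings, so 5 × 70.00 ≈ 350 years.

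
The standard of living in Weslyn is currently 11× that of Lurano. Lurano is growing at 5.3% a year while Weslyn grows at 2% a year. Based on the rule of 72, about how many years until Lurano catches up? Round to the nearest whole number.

Lurano gains on Weslyn at 5.3% − 2% = 3.3 points a year.
At that relative rate the gap halves every 72/3.3 ≈ 21.82 years.
An 11× gap takes log₂(11) ≈ 3.46 halvings to close: 3.46 × 21.82 ≈ 75 years.

≈ 75 years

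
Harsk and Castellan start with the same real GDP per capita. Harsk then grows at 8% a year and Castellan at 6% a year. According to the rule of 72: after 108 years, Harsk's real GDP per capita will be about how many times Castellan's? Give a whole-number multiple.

Harsk pulls ahead at 2 pp per year, so the ratio doubles every 72/2 ≈ 36.00 years.
In 108 years that's 3.00 doublings: 2^3.00 ≈ 8.

8 times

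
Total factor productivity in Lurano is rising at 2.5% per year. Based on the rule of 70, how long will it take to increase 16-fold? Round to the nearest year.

One doubling takes 70/2.5 = 28.00 years.
16× is 4 doublings, so 4 × 28.00 ≈ 112 years.

roughly 112 years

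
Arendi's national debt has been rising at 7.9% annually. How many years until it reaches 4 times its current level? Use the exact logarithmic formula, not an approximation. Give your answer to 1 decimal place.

18.2 years

t = ln(4) / ln(1 + 0.079) = 1.3863 / 0.076035 ≈ 18.23.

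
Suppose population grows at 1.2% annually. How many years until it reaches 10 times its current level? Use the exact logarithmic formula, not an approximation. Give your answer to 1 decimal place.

t = ln(10) / ln(1 + 0.012) = 2.3026 / 0.011929 ≈ 193.03.

193.0 years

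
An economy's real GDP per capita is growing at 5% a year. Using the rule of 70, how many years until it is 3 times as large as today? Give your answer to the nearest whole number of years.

roughly 22 years

One doubling takes 70/5 = 14.00 years.
3× is log₂ 3 ≈ 1.58 doublings, so ≈ 1.58 × 14.00 = 22 years.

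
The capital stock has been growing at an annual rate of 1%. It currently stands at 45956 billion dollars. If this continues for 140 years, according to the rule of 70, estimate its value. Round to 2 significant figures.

about 180000 billion dollars

It doubles every 70/1 ≈ 70.00 years, so 140 years is 2.00 doublings.
2^2.00 ≈ 4.00; 45956 × 4.00 ≈ 180000 billion dollars.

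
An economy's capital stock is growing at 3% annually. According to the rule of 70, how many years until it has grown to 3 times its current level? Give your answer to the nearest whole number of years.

37 years

One doubling takes 70/3 = 23.33 years.
Reaching 3× takes log₂(3) ≈ 1.58 doublings.
1.58 × 23.33 ≈ 37 years.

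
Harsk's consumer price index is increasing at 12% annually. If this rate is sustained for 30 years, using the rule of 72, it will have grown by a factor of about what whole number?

At 12% one doubling takes ≈ 6.00 years; 30 years is 5 of them, so ×32.

approximately 32 times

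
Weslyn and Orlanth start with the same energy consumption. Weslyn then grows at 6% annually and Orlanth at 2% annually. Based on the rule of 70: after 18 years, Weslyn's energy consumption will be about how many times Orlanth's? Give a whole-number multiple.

Weslyn pulls ahead at 4 pp per year, so the ratio doubles every 70/4 ≈ 17.50 years.
In 18 years that's 1.03 doublings: 2^1.03 ≈ 2.

approximately 2 times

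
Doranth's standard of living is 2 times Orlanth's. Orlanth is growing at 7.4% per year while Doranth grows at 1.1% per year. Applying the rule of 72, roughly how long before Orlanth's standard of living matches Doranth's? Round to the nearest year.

What matters is the difference: 6.3 pp.
Rule of 72 on the gap: the ratio halves every 72/6.3 ≈ 11.43 years.
A 2 times gap closes after 1 halving: 1 × 11.43 ≈ 11 years.

≈ 11 years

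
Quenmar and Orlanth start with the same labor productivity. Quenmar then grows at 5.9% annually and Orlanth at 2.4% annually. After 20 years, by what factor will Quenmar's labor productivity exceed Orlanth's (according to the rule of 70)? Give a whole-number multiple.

Quenmar pulls ahead at 3.5 pp per year, so the ratio doubles every 70/3.5 ≈ 20.00 years.
In 20 years that's 1.00 doublings: 2^1.00 ≈ 2.

roughly 2 times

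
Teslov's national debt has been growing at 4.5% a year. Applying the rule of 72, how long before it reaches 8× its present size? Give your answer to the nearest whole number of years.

At 4.5% it doubles every 72/4.5 ≈ 16.00 years.
8 = 2^3, so 3 doublings → 48 years.

roughly 48 years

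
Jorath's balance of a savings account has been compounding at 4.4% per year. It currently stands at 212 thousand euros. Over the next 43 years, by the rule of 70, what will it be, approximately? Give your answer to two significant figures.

roughly 1400 thousand euros

Doubling time ≈ 70/4.4 = 15.91 years.
43 years is 43/15.91 ≈ 2.70 doublings, a factor of 2^2.70 ≈ 6.50.
212 × 6.50 ≈ 1400 thousand euros.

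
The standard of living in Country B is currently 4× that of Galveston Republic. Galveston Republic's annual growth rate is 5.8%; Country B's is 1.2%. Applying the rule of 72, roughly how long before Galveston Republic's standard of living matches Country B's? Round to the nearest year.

approximately 31 years

What matters is the difference: 4.6 pp.
Rule of 72 on the gap: the ratio halves every 72/4.6 ≈ 15.65 years.
A 4× gap closes after 2 halvings: 2 × 15.65 ≈ 31 years.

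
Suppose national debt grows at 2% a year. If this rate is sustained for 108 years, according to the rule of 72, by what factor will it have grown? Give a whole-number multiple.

approximately 8 times

Doubling time ≈ 72/2 = 36.00 years.
108/36.00 ≈ 3 doublings, so about 2^3 = 8×.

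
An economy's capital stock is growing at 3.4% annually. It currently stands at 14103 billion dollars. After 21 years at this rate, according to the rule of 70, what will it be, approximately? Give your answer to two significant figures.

It doubles every 70/3.4 ≈ 20.59 years, so 21 years is 1.02 doublings.
2^1.02 ≈ 2.03; 14103 × 2.03 ≈ 29000 billion dollars.

about 29000 billion dollars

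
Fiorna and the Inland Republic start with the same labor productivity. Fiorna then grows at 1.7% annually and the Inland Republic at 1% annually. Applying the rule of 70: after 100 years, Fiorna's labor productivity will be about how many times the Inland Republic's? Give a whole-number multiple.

approximately 2 times

Rate gap = 1.7% − 1% = 0.7 points.
The ratio doubles every 70/0.7 ≈ 100.00 years.
100/100.00 ≈ 1.00 doublings → ratio ≈ 2^1.00 ≈ 2.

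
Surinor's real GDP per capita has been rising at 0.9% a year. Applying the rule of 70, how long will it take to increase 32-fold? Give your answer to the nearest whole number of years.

At 0.9% it doubles every 70/0.9 ≈ 77.78 years.
Getting to 32× needs 5 doublings: 5 × 77.78 ≈ 389 years.

approximately 389 years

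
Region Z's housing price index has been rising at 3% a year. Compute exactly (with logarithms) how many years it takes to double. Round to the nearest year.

23 years

t = ln(2) / ln(1 + 0.03) = 0.6931 / 0.029559 ≈ 23.45.
≈ 23 years.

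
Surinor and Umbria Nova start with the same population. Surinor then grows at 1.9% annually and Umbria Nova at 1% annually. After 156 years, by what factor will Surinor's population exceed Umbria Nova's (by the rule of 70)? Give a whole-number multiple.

roughly 4 times

Only the 0.9-point difference matters.
70/0.9 ≈ 77.78 years per doubling of the ratio; 156 years gives 2.01 doublings, so ≈ 4×.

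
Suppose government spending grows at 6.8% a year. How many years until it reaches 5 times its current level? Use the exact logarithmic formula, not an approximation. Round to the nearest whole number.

24 years

t = ln(5) / ln(1 + 0.068) = 1.6094 / 0.065788 ≈ 24.46.
≈ 24 years.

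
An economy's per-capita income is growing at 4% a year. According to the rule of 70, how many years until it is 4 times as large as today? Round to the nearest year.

Doubling time ≈ 70/4 = 17.50 years.
4 = 2^2, so 2 doublings → 35 years.

35 years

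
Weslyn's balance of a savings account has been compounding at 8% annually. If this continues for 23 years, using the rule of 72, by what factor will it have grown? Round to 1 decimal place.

about 5.9 times

Doubles every ≈ 9.00 years (72/8).
23 years is 2.56 doublings; 2^2.56 ≈ 5.9×.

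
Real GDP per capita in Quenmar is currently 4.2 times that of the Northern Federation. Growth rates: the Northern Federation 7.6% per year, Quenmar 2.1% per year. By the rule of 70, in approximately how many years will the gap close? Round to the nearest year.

the Northern Federation gains on Quenmar at 7.6% − 2.1% = 5.5 points a year.
At that relative rate the gap halves every 70/5.5 ≈ 12.73 years.
A 4.2 times gap takes log₂(4.2) ≈ 2.07 halvings to close: 2.07 × 12.73 ≈ 26 years.

roughly 26 years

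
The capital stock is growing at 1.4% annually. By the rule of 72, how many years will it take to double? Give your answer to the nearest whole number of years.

72/1.4 ≈ 51.43, so it doubles roughly every 51 years.

51 years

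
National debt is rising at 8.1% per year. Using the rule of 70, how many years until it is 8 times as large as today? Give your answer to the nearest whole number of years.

roughly 26 years

Doubling time ≈ 70/8.1 = 8.64 years.
Getting to 8× needs 3 doublings: 3 × 8.64 ≈ 26 years.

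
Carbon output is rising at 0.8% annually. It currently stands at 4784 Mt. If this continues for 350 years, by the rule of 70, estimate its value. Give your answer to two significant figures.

around 77000 Mt

It doubles every 70/0.8 ≈ 87.50 years, so 350 years is 4.00 doublings.
2^4.00 ≈ 16.00; 4784 × 16.00 ≈ 77000 Mt.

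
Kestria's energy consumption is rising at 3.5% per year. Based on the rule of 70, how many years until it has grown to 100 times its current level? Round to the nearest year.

At 3.5% it doubles every 70/3.5 ≈ 20.00 years.
Reaching 100× takes log₂(100) ≈ 6.64 doublings.
6.64 × 20.00 ≈ 133 years.

about 133 years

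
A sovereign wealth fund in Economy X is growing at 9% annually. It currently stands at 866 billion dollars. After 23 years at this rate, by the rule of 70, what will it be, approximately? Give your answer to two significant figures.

Doubling time ≈ 70/9 = 7.78 years.
23 years is 23/7.78 ≈ 2.96 doublings, a factor of 2^2.96 ≈ 7.78.
866 × 7.78 ≈ 6700 billion dollars.

≈ 6700 billion dollars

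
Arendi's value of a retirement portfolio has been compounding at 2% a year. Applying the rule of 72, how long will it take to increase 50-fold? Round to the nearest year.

Doubling time ≈ 72/2 = 36.00 years.
Reaching 50× takes log₂(50) ≈ 5.64 doublings.
5.64 × 36.00 ≈ 203 years.

about 203 years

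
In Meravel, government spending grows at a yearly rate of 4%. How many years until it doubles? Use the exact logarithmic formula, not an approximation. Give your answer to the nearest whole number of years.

t = ln(2) / ln(1 + 0.04) = 0.6931 / 0.039221 ≈ 17.67.
≈ 18 years.

18 years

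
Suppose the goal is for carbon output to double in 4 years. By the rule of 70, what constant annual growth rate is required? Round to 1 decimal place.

roughly 17.5%

70 / 4 ≈ 17.50, so about 17.5% annually.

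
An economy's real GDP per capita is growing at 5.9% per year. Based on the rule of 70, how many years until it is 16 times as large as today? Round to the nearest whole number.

At 5.9% it doubles every 70/5.9 ≈ 11.86 years.
16× is 4 doublings, so 4 × 11.86 ≈ 47 years.

47 years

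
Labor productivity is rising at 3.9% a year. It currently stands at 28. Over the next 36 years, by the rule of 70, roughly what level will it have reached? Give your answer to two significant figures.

Doubling time ≈ 70/3.9 = 17.95 years.
36 years is 36/17.95 ≈ 2.01 doublings, a factor of 2^2.01 ≈ 4.03.
28 × 4.03 ≈ 110.

approximately 110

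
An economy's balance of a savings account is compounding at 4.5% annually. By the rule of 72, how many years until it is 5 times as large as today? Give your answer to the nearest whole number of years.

Doubling time ≈ 72/4.5 = 16.00 years.
5× is log₂ 5 ≈ 2.32 doublings, so ≈ 2.32 × 16.00 = 37 years.

about 37 years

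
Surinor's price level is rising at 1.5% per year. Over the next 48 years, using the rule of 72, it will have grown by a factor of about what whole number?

≈ 2 times

Doubling time ≈ 72/1.5 = 48.00 years.
48/48.00 ≈ 1 doubling, so about 2^1 = 2×.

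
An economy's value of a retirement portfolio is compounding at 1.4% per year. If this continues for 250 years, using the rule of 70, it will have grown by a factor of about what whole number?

roughly 32 times

Doubling time ≈ 70/1.4 = 50.00 years.
250/50.00 ≈ 5 doublings, so about 2^5 = 32×.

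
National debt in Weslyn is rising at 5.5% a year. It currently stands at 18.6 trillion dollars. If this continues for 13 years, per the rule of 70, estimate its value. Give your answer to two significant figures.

It doubles every 70/5.5 ≈ 12.73 years, so 13 years is 1.02 doublings.
2^1.02 ≈ 2.03; 18.6 × 2.03 ≈ 38 trillion dollars.

≈ 38 trillion dollars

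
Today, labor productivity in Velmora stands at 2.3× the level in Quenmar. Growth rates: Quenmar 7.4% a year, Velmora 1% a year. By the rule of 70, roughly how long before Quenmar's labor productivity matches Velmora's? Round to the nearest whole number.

What matters is the difference: 6.4 pp.
Rule of 70 on the gap: the ratio halves every 70/6.4 ≈ 10.94 years.
A 2.3× gap takes log₂(2.3) ≈ 1.20 halvings to close: 1.20 × 10.94 ≈ 13 years.

about 13 years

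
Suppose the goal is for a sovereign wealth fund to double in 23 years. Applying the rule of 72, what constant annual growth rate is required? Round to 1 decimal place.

72 / 23 ≈ 3.13, so about 3.1% annually.

around 3.1% annually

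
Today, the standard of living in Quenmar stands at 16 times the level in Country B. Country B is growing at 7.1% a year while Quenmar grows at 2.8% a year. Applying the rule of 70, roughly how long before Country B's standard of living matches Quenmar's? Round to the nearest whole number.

65 years

The growth-rate gap is 7.1% − 2.8% = 4.3 percentage points.
So the ratio between them halves every 70/4.3 ≈ 16.28 years.
A 16 times gap closes after 4 halvings: 4 × 16.28 ≈ 65 years.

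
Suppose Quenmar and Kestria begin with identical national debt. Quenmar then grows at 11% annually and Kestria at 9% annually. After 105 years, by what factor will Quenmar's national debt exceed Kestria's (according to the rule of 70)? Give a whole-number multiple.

around 8 times

Quenmar pulls ahead at 2 pp per year, so the ratio doubles every 70/2 ≈ 35.00 years.
In 105 years that's 3.00 doublings: 2^3.00 ≈ 8.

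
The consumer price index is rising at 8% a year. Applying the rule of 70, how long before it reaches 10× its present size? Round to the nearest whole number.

At 8% it doubles every 70/8 ≈ 8.75 years.
10× is log₂ 10 ≈ 3.32 doublings, so ≈ 3.32 × 8.75 = 29 years.

about 29 years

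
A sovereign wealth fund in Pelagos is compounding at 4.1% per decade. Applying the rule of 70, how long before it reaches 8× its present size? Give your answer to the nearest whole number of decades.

At 4.1% it doubles every 70/4.1 ≈ 17.07 decades.
Getting to 8× needs 3 doublings: 3 × 17.07 ≈ 51 decades.

≈ 51 decades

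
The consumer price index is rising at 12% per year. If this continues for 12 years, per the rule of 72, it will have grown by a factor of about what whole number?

At 12% one doubling takes ≈ 6.00 years; 12 years is 2 of them, so ×4.

≈ 4 times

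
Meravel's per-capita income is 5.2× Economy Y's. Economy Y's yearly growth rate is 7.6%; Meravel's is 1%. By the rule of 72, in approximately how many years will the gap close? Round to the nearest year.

about 26 years

What matters is the difference: 6.6 pp.
Rule of 72 on the gap: the ratio halves every 72/6.6 ≈ 10.91 years.
A 5.2× gap takes log₂(5.2) ≈ 2.38 halvings to close: 2.38 × 10.91 ≈ 26 years.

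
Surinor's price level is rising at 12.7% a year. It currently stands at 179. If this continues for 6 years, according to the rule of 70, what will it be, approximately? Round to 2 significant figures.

about 380

Doubling time ≈ 70/12.7 = 5.51 years.
6 years is 6/5.51 ≈ 1.09 doublings, a factor of 2^1.09 ≈ 2.13.
179 × 2.13 ≈ 380.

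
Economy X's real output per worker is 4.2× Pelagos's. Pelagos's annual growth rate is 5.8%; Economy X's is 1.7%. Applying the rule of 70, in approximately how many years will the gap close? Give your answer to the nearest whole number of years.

What matters is the difference: 4.1 pp.
Rule of 70 on the gap: the ratio halves every 70/4.1 ≈ 17.07 years.
A 4.2× gap takes log₂(4.2) ≈ 2.07 halvings to close: 2.07 × 17.07 ≈ 35 years.

≈ 35 years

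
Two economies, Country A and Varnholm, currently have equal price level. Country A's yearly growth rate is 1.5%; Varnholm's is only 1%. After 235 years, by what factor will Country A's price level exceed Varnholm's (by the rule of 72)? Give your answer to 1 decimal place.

around 3.1 times

Rate gap = 1.5% − 1% = 0.5 points.
The ratio doubles every 72/0.5 ≈ 144.00 years.
235/144.00 ≈ 1.63 doublings → ratio ≈ 2^1.63 ≈ 3.1.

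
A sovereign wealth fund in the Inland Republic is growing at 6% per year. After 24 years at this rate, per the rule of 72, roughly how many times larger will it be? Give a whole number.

roughly 4 times

At 6% one doubling takes ≈ 12.00 years; 24 years is 2 of them, so ×4.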